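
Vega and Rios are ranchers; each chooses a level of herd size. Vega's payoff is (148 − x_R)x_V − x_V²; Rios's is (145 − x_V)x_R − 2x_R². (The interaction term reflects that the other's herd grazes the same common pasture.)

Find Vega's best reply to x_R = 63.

Expanding Vega's payoff: 148x_V − x_Rx_V − x_V².
∂π/∂x_V = 148 − x_R − 2x_V = 0, so x_V = 74 − 0.5x_R.
At x_R = 63: x_V = 74 − 0.5·63 = 42.5.

42.5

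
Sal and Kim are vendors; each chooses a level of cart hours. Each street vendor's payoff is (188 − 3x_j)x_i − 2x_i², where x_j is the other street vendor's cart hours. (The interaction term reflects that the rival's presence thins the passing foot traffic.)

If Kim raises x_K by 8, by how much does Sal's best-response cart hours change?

-6

Sal's payoff is (188 − 3x_K)x_S − 2x_S².
∂π/∂x_S = 188 − 3x_K − 4x_S = 0, so x_S = 47 − 0.75x_K.
The reaction-function slope is −0.75, so an 8-unit rise in x_K moves x_S by −0.75 × 8 = −6. Sal's best response falls — the actions are strategic substitutes.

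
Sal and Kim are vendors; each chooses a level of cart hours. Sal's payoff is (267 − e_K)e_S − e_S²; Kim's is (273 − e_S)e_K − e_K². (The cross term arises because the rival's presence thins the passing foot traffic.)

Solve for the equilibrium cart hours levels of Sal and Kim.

Expanding Sal's payoff: 267e_S − e_Ke_S − e_S².
∂π/∂e_S = 267 − e_K − 2e_S = 0, so e_S = 133.5 − 0.5e_K.
Likewise for Kim: e_K = 136.5 − 0.5e_S.
Substituting the second reaction function into the first: e_S = 133.5 − 0.5(136.5 − 0.5e_S), which gives 0.75e_S = 65.25 ⇒ e_S = 87.
Then e_K = 136.5 − 0.5·87 = 93.

87, 93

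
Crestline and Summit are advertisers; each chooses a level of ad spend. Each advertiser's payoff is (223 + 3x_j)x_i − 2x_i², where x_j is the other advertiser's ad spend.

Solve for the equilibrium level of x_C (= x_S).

Crestline's payoff is (223 + 3x_S)x_C − 2x_C².
∂π/∂x_C = 223 + 3x_S − 4x_C = 0, so x_C = 55.75 + 0.75x_S.
By symmetry x_S = x_C; substituting into the reaction function, 0.25x_C = 55.75 and x_C = 223.

223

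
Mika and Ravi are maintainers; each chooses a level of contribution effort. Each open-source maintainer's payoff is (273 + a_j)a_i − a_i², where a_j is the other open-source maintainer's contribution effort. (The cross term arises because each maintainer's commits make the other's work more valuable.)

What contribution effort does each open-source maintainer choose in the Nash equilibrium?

Mika's payoff is (273 + a_R)a_M − a_M².
∂π/∂a_M = 273 + a_R − 2a_M = 0, so a_M = 136.5 + 0.5a_R.
By symmetry a_R = a_M; substituting into the reaction function, 0.5a_M = 136.5 and a_M = 273.

273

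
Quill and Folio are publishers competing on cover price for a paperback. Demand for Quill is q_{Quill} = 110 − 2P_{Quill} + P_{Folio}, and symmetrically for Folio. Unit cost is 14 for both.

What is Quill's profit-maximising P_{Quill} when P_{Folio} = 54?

Quill's profit: π = (P_{Quill} − 14)(110 − 2P_{Quill} + P_{Folio}).
∂π/∂P_{Quill} = 138 − 4P_{Quill} + P_{Folio} = 0 ⇒ P_{Quill} = 34.5 + 0.25P_{Folio}.
At P_{Folio} = 54: P_{Quill} = 34.5 + 0.25·54 = 48.

48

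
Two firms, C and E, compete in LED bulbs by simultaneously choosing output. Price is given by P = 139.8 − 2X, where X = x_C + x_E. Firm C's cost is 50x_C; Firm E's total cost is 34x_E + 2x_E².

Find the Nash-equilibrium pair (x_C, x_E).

Firm C's profit: π = x_C(139.8 − 2(x_C + x_E)) − 50x_C.
∂π/∂x_C = 89.8 − 4x_C − 2x_E = 0, so x_C = 22.45 − 0.5x_E.
For E: ∂π/∂x_E = 105.8 − 8x_E − 2x_C = 0 ⇒ x_E = 13.225 − 0.25x_C.
Substituting the second reaction function into the first: x_C = 22.45 − 0.5(13.225 − 0.25x_C), which gives 0.875x_C = 15.8375 ⇒ x_C = 18.1.
Then x_E = 13.225 − 0.25·18.1 = 8.7.

18.1, 8.7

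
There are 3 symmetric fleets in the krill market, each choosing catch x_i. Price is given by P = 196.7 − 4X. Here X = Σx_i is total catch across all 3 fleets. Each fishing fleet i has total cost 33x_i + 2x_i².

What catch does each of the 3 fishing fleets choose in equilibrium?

A representative fishing fleet's profit is π_i = x_i(196.7 − 4X) − 33x_i − 2x_i², with X = x_i + Σ_{j≠i} x_j.
First-order condition: 163.7 − 12x_i − 4Σ_{j≠i} x_j = 0.
With identical fishing fleets, set every x_j = x: then 163.7 − 12x − 8x = 0, i.e. x = 163.7/20 = 8.185.

8.185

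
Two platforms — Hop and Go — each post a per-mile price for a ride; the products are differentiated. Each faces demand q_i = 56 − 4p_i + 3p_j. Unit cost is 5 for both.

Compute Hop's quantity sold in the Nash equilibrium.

Hop's profit: π = (p_{Hop} − 5)(56 − 4p_{Hop} + 3p_{Go}).
∂π/∂p_{Hop} = 76 − 8p_{Hop} + 3p_{Go} = 0 ⇒ p_{Hop} = 9.5 + 0.375p_{Go}.
The game is symmetric, so in equilibrium p_{Go} = p_{Hop}: the reaction function gives 0.625p_{Hop} = 9.5, hence p_{Hop} = 15.2.
q_{Hop} = 56 − 4·15.2 + 3·15.2 = 40.8.

40.8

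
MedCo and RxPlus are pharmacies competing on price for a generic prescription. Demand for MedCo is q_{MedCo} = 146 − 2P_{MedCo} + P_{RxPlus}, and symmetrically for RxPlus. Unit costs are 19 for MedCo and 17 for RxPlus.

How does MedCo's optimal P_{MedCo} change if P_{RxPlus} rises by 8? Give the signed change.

MedCo's profit: π = (P_{MedCo} − 19)(146 − 2P_{MedCo} + P_{RxPlus}).
∂π/∂P_{MedCo} = 184 − 4P_{MedCo} + P_{RxPlus} = 0 ⇒ P_{MedCo} = 46 + 0.25P_{RxPlus}.
The reaction-function slope is 0.25, so an 8-unit rise in P_{RxPlus} moves P_{MedCo} by 0.25 × 8 = 2. MedCo's best response rises — the actions are strategic complements.

2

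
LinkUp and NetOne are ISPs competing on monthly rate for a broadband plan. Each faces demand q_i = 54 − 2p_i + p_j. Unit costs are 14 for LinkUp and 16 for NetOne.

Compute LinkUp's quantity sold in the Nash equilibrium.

LinkUp's profit: π = (p_{LinkUp} − 14)(54 − 2p_{LinkUp} + p_{NetOne}).
∂π/∂p_{LinkUp} = 82 − 4p_{LinkUp} + p_{NetOne} = 0 ⇒ p_{LinkUp} = 20.5 + 0.25p_{NetOne}.
Similarly p_{NetOne} = 21.5 + 0.25p_{LinkUp}.
Substituting the second reaction function into the first: p_{LinkUp} = 20.5 + 0.25(21.5 + 0.25p_{LinkUp}), which gives 0.9375p_{LinkUp} = 25.875 ⇒ p_{LinkUp} = 27.6.
Then p_{NetOne} = 21.5 + 0.25·27.6 = 28.4.
q_{LinkUp} = 54 − 2·27.6 + 28.4 = 27.2.

27.2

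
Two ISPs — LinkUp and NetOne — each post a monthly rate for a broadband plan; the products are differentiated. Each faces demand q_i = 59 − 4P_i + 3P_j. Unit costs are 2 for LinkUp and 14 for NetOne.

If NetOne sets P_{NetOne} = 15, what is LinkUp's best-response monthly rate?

LinkUp's profit: π = (P_{LinkUp} − 2)(59 − 4P_{LinkUp} + 3P_{NetOne}).
∂π/∂P_{LinkUp} = 67 − 8P_{LinkUp} + 3P_{NetOne} = 0 ⇒ P_{LinkUp} = 8.375 + 0.375P_{NetOne}.
At P_{NetOne} = 15: P_{LinkUp} = 8.375 + 0.375·15 = 14.

14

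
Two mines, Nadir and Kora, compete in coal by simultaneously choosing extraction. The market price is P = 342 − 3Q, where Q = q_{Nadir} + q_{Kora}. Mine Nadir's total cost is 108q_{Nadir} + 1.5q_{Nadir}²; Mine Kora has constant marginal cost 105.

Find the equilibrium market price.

200.4

Mine Nadir's profit: π = q_{Nadir}(342 − 3(q_{Nadir} + q_{Kora})) − 108q_{Nadir} − 1.5q_{Nadir}².
∂π/∂q_{Nadir} = 234 − 9q_{Nadir} − 3q_{Kora} = 0, so q_{Nadir} = 26 − (1/3)q_{Kora}.
For Kora: ∂π/∂q_{Kora} = 237 − 6q_{Kora} − 3q_{Nadir} = 0 ⇒ q_{Kora} = 39.5 − 0.5q_{Nadir}.
Substituting the second reaction function into the first: q_{Nadir} = 26 − (1/3)(39.5 − 0.5q_{Nadir}), which gives (5/6)q_{Nadir} = 77/6 ⇒ q_{Nadir} = 15.4.
Then q_{Kora} = 39.5 − 0.5·15.4 = 31.8.
Equilibrium price: P = 342 − 3·47.2 = 200.4.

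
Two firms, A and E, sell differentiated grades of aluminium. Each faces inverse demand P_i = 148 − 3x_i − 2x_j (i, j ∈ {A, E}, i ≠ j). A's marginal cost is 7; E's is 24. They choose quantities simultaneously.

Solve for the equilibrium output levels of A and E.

Firm A's profit: π = x_A(148 − 3x_A − 2x_E) − 7x_A.
∂π/∂x_A = 141 − 6x_A − 2x_E = 0 ⇒ x_A = 23.5 − (1/3)x_E.
Similarly x_E = 62/3 − (1/3)x_A.
Plugging x_E into A's best response: x_A = 23.5 − (1/3)(62/3 − (1/3)x_A) ⇒ (8/9)x_A = 299/18, so x_A = 18.6875.
Then x_E = 62/3 − (1/3)·18.6875 = 14.4375.

18.6875, 14.4375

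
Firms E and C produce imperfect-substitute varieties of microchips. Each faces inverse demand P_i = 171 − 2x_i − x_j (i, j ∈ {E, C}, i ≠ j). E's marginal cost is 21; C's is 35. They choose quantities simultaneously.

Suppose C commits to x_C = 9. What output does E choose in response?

35.25

Firm E's profit: π = x_E(171 − 2x_E − x_C) − 21x_E.
∂π/∂x_E = 150 − 4x_E − x_C = 0 ⇒ x_E = 37.5 − 0.25x_C.
At x_C = 9: x_E = 37.5 − 0.25·9 = 35.25.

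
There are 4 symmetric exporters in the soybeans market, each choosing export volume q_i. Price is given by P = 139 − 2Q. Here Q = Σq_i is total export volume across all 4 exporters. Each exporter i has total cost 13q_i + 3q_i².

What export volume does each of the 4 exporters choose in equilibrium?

7.875

A representative exporter's profit is π_i = q_i(139 − 2Q) − 13q_i − 3q_i², with Q = q_i + Σ_{j≠i} q_j.
First-order condition: 126 − 10q_i − 2Σ_{j≠i} q_j = 0.
Imposing symmetry (q_j = q for all j) turns Σ_{j≠i} q_j into 3q, so 126 = 16q and q = 7.875.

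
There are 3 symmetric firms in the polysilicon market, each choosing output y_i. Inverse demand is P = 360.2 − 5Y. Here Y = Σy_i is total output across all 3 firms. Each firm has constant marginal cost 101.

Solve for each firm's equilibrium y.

A representative firm's profit is π_i = y_i(360.2 − 5Y) − 101y_i, with Y = y_i + Σ_{j≠i} y_j.
First-order condition: 259.2 − 10y_i − 5Σ_{j≠i} y_j = 0.
In a symmetric equilibrium every firm chooses the same y, so Σ_{j≠i} y_j = 2y. The condition becomes 259.2 − 20y = 0, giving y = 259.2/20 = 12.96.

12.96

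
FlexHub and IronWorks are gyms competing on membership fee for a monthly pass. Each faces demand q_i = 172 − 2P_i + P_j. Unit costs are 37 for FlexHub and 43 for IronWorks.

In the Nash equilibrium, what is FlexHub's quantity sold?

FlexHub's profit: π = (P_{FlexHub} − 37)(172 − 2P_{FlexHub} + P_{IronWorks}).
∂π/∂P_{FlexHub} = 246 − 4P_{FlexHub} + P_{IronWorks} = 0 ⇒ P_{FlexHub} = 61.5 + 0.25P_{IronWorks}.
Similarly P_{IronWorks} = 64.5 + 0.25P_{FlexHub}.
Solving the two reaction functions simultaneously: (1 − (0.25)(0.25))P_{FlexHub} = 61.5 + 0.25·64.5, so 0.9375P_{FlexHub} = 77.625 and P_{FlexHub} = 82.8.
Then P_{IronWorks} = 64.5 + 0.25·82.8 = 85.2.
q_{FlexHub} = 172 − 2·82.8 + 85.2 = 91.6.

91.6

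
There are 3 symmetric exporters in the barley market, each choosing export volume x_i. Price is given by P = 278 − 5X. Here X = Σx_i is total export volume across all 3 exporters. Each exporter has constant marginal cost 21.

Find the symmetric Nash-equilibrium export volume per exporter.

A representative exporter's profit is π_i = x_i(278 − 5X) − 21x_i, with X = x_i + Σ_{j≠i} x_j.
First-order condition: 257 − 10x_i − 5Σ_{j≠i} x_j = 0.
With identical exporters, set every x_j = x: then 257 − 10x − 10x = 0, i.e. x = 257/20 = 12.85.

12.85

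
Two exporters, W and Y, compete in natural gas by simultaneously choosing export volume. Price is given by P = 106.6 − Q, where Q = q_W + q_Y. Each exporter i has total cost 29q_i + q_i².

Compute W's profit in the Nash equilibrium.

Exporter W's profit: π = q_W(106.6 − (q_W + q_Y)) − 29q_W − q_W².
∂π/∂q_W = 77.6 − 4q_W − q_Y = 0, so q_W = 19.4 − 0.25q_Y.
Setting q_W = q_Y in the reaction function: q_W = 19.4 − 0.25q_W, so q_W = 19.4 / 1.25 = 15.52.
Price P = 106.6 − 31.04 = 75.56.
W's profit: (75.56 − 29)·15.52 − (15.52)² = 481.7408.

481.7408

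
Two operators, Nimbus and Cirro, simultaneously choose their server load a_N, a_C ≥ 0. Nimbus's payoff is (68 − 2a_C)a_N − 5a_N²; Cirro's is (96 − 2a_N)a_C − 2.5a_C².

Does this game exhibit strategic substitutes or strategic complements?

strategic substitutes

Expanding Nimbus's payoff: 68a_N − 2a_Ca_N − 5a_N².
∂π/∂a_N = 68 − 2a_C − 10a_N = 0, so a_N = 6.8 − 0.2a_C.
The best-response slope da_N/da_C = −0.2 < 0: the reaction function is downward-sloping, so the choices are strategic substitutes.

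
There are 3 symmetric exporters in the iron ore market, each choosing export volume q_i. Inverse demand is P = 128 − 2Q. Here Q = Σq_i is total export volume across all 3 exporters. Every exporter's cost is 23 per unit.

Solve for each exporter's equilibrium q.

A representative exporter's profit is π_i = q_i(128 − 2Q) − 23q_i, with Q = q_i + Σ_{j≠i} q_j.
First-order condition: 105 − 4q_i − 2Σ_{j≠i} q_j = 0.
In a symmetric equilibrium every exporter chooses the same q, so Σ_{j≠i} q_j = 2q. The condition becomes 105 − 8q = 0, giving q = 105/8 = 13.125.

13.125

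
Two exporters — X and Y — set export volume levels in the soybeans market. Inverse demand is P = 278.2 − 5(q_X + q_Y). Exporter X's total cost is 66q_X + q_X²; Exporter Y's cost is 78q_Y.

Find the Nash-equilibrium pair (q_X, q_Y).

11.8, 14.12

Exporter X's profit: π = q_X(278.2 − 5(q_X + q_Y)) − 66q_X − q_X².
∂π/∂q_X = 212.2 − 12q_X − 5q_Y = 0, so q_X = 1061/60 − (5/12)q_Y.
For Y: ∂π/∂q_Y = 200.2 − 10q_Y − 5q_X = 0 ⇒ q_Y = 20.02 − 0.5q_X.
Plugging q_Y into X's best response: q_X = 1061/60 − (5/12)(20.02 − 0.5q_X) ⇒ (19/24)q_X = 1121/120, so q_X = 11.8.
Then q_Y = 20.02 − 0.5·11.8 = 14.12.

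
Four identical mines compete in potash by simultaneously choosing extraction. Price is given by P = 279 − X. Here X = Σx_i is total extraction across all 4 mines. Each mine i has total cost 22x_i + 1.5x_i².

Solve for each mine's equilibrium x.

A representative mine's profit is π_i = x_i(279 − X) − 22x_i − 1.5x_i², with X = x_i + Σ_{j≠i} x_j.
First-order condition: 257 − 5x_i − Σ_{j≠i} x_j = 0.
Imposing symmetry (x_j = x for all j) turns Σ_{j≠i} x_j into 3x, so 257 = 8x and x = 32.125.

32.125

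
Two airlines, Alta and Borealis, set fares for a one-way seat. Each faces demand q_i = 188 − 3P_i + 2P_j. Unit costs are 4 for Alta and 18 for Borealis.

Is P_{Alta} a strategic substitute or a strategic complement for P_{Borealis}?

strategic complements

Alta's profit: π = (P_{Alta} − 4)(188 − 3P_{Alta} + 2P_{Borealis}).
∂π/∂P_{Alta} = 200 − 6P_{Alta} + 2P_{Borealis} = 0 ⇒ P_{Alta} = 100/3 + (1/3)P_{Borealis}.
The best-response slope dP_{Alta}/dP_{Borealis} = 1/3 > 0: the reaction function is upward-sloping, so the choices are strategic complements.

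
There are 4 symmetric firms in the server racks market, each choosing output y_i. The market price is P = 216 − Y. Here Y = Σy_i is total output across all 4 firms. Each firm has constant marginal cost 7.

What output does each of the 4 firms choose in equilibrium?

41.8

A representative firm's profit is π_i = y_i(216 − Y) − 7y_i, with Y = y_i + Σ_{j≠i} y_j.
First-order condition: 209 − 2y_i − Σ_{j≠i} y_j = 0.
Imposing symmetry (y_j = y for all j) turns Σ_{j≠i} y_j into 3y, so 209 = 5y and y = 41.8.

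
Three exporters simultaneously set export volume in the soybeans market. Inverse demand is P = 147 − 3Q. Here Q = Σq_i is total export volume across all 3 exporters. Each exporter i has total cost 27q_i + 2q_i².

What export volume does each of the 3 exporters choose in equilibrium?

7.5

A representative exporter's profit is π_i = q_i(147 − 3Q) − 27q_i − 2q_i², with Q = q_i + Σ_{j≠i} q_j.
First-order condition: 120 − 10q_i − 3Σ_{j≠i} q_j = 0.
Imposing symmetry (q_j = q for all j) turns Σ_{j≠i} q_j into 2q, so 120 = 16q and q = 7.5.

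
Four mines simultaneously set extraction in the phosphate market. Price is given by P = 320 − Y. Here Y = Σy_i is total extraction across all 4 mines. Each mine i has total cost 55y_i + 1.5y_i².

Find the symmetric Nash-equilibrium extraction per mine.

33.125

A representative mine's profit is π_i = y_i(320 − Y) − 55y_i − 1.5y_i², with Y = y_i + Σ_{j≠i} y_j.
First-order condition: 265 − 5y_i − Σ_{j≠i} y_j = 0.
Imposing symmetry (y_j = y for all j) turns Σ_{j≠i} y_j into 3y, so 265 = 8y and y = 33.125.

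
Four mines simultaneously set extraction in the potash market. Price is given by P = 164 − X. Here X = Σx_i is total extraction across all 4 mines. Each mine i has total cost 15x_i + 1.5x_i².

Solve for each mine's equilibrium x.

A representative mine's profit is π_i = x_i(164 − X) − 15x_i − 1.5x_i², with X = x_i + Σ_{j≠i} x_j.
First-order condition: 149 − 5x_i − Σ_{j≠i} x_j = 0.
Imposing symmetry (x_j = x for all j) turns Σ_{j≠i} x_j into 3x, so 149 = 8x and x = 18.625.

18.625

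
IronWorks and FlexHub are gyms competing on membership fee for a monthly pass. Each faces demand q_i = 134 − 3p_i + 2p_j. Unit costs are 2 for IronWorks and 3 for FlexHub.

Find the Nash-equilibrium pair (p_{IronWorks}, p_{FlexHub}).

35.1875, 35.5625

IronWorks's profit: π = (p_{IronWorks} − 2)(134 − 3p_{IronWorks} + 2p_{FlexHub}).
∂π/∂p_{IronWorks} = 140 − 6p_{IronWorks} + 2p_{FlexHub} = 0 ⇒ p_{IronWorks} = 70/3 + (1/3)p_{FlexHub}.
Similarly p_{FlexHub} = 143/6 + (1/3)p_{IronWorks}.
Solving the two reaction functions simultaneously: (1 − (1/3)(1/3))p_{IronWorks} = 70/3 + (1/3)·(143/6), so (8/9)p_{IronWorks} = 563/18 and p_{IronWorks} = 35.1875.
Then p_{FlexHub} = 143/6 + (1/3)·35.1875 = 35.5625.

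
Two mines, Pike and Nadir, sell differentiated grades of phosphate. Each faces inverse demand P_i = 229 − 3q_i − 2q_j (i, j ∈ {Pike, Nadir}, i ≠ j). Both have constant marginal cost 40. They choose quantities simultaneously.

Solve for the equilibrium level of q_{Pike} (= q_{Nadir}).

Mine Pike's profit: π = q_{Pike}(229 − 3q_{Pike} − 2q_{Nadir}) − 40q_{Pike}.
∂π/∂q_{Pike} = 189 − 6q_{Pike} − 2q_{Nadir} = 0 ⇒ q_{Pike} = 31.5 − (1/3)q_{Nadir}.
By symmetry q_{Nadir} = q_{Pike}; substituting into the reaction function, (4/3)q_{Pike} = 31.5 and q_{Pike} = 23.625.

23.625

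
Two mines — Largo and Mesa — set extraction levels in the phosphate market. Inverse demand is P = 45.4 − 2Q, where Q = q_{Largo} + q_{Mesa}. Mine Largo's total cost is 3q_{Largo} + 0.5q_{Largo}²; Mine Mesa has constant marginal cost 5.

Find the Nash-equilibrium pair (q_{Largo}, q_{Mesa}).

5.55, 7.325

Mine Largo's profit: π = q_{Largo}(45.4 − 2(q_{Largo} + q_{Mesa})) − 3q_{Largo} − 0.5q_{Largo}².
∂π/∂q_{Largo} = 42.4 − 5q_{Largo} − 2q_{Mesa} = 0, so q_{Largo} = 8.48 − 0.4q_{Mesa}.
For Mesa: ∂π/∂q_{Mesa} = 40.4 − 4q_{Mesa} − 2q_{Largo} = 0 ⇒ q_{Mesa} = 10.1 − 0.5q_{Largo}.
Plugging q_{Mesa} into Largo's best response: q_{Largo} = 8.48 − 0.4(10.1 − 0.5q_{Largo}) ⇒ 0.8q_{Largo} = 4.44, so q_{Largo} = 5.55.
Then q_{Mesa} = 10.1 − 0.5·5.55 = 7.325.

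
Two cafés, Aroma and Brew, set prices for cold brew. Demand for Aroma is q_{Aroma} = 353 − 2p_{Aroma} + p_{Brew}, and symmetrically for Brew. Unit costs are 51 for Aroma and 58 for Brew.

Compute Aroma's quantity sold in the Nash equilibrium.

203.2

Aroma's profit: π = (p_{Aroma} − 51)(353 − 2p_{Aroma} + p_{Brew}).
∂π/∂p_{Aroma} = 455 − 4p_{Aroma} + p_{Brew} = 0 ⇒ p_{Aroma} = 113.75 + 0.25p_{Brew}.
Similarly p_{Brew} = 117.25 + 0.25p_{Aroma}.
Solving the two reaction functions simultaneously: (1 − (0.25)(0.25))p_{Aroma} = 113.75 + 0.25·117.25, so 0.9375p_{Aroma} = 143.0625 and p_{Aroma} = 152.6.
Then p_{Brew} = 117.25 + 0.25·152.6 = 155.4.
q_{Aroma} = 353 − 2·152.6 + 155.4 = 203.2.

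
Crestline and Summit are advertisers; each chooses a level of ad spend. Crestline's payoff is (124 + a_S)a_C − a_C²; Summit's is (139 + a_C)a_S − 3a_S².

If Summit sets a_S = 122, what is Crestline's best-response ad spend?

Expanding Crestline's payoff: 124a_C + a_Sa_C − a_C².
∂π/∂a_C = 124 + a_S − 2a_C = 0, so a_C = 62 + 0.5a_S.
At a_S = 122: a_C = 62 + 0.5·122 = 123.

123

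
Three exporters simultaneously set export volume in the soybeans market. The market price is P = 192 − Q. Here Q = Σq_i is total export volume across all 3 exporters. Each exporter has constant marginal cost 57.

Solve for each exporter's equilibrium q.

33.75

A representative exporter's profit is π_i = q_i(192 − Q) − 57q_i, with Q = q_i + Σ_{j≠i} q_j.
First-order condition: 135 − 2q_i − Σ_{j≠i} q_j = 0.
In a symmetric equilibrium every exporter chooses the same q, so Σ_{j≠i} q_j = 2q. The condition becomes 135 − 4q = 0, giving q = 135/4 = 33.75.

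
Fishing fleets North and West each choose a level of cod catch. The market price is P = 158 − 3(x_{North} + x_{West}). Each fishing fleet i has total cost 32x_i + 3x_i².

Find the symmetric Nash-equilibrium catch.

8.4

Fishing fleet North's profit: π = x_{North}(158 − 3(x_{North} + x_{West})) − 32x_{North} − 3x_{North}².
∂π/∂x_{North} = 126 − 12x_{North} − 3x_{West} = 0, so x_{North} = 10.5 − 0.25x_{West}.
By symmetry x_{West} = x_{North}; substituting into the reaction function, 1.25x_{North} = 10.5 and x_{North} = 8.4.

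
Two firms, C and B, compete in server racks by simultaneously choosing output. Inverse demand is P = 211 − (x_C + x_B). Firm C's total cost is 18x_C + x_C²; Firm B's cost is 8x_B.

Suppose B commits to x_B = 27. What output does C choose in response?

41.5

Firm C's profit: π = x_C(211 − (x_C + x_B)) − 18x_C − x_C².
∂π/∂x_C = 193 − 4x_C − x_B = 0, so x_C = 48.25 − 0.25x_B.
At x_B = 27: x_C = 48.25 − 0.25·27 = 41.5.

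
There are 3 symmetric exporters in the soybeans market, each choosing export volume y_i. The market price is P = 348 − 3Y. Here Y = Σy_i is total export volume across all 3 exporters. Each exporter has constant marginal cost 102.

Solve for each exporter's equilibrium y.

20.5

A representative exporter's profit is π_i = y_i(348 − 3Y) − 102y_i, with Y = y_i + Σ_{j≠i} y_j.
First-order condition: 246 − 6y_i − 3Σ_{j≠i} y_j = 0.
With identical exporters, set every y_j = y: then 246 − 6y − 6y = 0, i.e. y = 246/12 = 20.5.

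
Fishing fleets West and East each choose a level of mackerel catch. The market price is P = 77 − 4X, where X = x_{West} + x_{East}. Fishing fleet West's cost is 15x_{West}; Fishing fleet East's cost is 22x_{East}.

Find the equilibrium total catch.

9.75

Fishing fleet West's profit: π = x_{West}(77 − 4(x_{West} + x_{East})) − 15x_{West}.
∂π/∂x_{West} = 62 − 8x_{West} − 4x_{East} = 0, so x_{West} = 7.75 − 0.5x_{East}.
By the same steps for East: x_{East} = 6.875 − 0.5x_{West}.
Substituting the second reaction function into the first: x_{West} = 7.75 − 0.5(6.875 − 0.5x_{West}), which gives 0.75x_{West} = 4.3125 ⇒ x_{West} = 5.75.
Then x_{East} = 6.875 − 0.5·5.75 = 4.
Total catch: 5.75 + 4 = 9.75.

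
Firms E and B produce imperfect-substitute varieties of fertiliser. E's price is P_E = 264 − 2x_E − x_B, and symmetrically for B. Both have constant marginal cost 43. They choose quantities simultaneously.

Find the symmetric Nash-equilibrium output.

44.2

Firm E's profit: π = x_E(264 − 2x_E − x_B) − 43x_E.
∂π/∂x_E = 221 − 4x_E − x_B = 0 ⇒ x_E = 55.25 − 0.25x_B.
Setting x_E = x_B in the reaction function: x_E = 55.25 − 0.25x_E, so x_E = 55.25 / 1.25 = 44.2.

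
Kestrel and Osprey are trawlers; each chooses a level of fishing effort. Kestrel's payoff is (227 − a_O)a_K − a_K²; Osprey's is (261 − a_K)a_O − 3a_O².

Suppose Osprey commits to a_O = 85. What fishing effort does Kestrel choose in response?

Expanding Kestrel's payoff: 227a_K − a_Oa_K − a_K².
∂π/∂a_K = 227 − a_O − 2a_K = 0, so a_K = 113.5 − 0.5a_O.
At a_O = 85: a_K = 113.5 − 0.5·85 = 71.

71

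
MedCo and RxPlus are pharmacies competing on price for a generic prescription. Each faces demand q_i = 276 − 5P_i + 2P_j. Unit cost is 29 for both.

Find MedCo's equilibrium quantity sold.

MedCo's profit: π = (P_{MedCo} − 29)(276 − 5P_{MedCo} + 2P_{RxPlus}).
∂π/∂P_{MedCo} = 421 − 10P_{MedCo} + 2P_{RxPlus} = 0 ⇒ P_{MedCo} = 42.1 + 0.2P_{RxPlus}.
The game is symmetric, so in equilibrium P_{RxPlus} = P_{MedCo}: the reaction function gives 0.8P_{MedCo} = 42.1, hence P_{MedCo} = 52.625.
q_{MedCo} = 276 − 5·52.625 + 2·52.625 = 118.125.

118.125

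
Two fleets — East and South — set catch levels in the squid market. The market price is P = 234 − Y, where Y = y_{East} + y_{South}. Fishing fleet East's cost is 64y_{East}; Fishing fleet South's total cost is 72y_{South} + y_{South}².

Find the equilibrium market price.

Fishing fleet East's profit: π = y_{East}(234 − (y_{East} + y_{South})) − 64y_{East}.
∂π/∂y_{East} = 170 − 2y_{East} − y_{South} = 0, so y_{East} = 85 − 0.5y_{South}.
For South: ∂π/∂y_{South} = 162 − 4y_{South} − y_{East} = 0 ⇒ y_{South} = 40.5 − 0.25y_{East}.
Substituting the second reaction function into the first: y_{East} = 85 − 0.5(40.5 − 0.25y_{East}), which gives 0.875y_{East} = 64.75 ⇒ y_{East} = 74.
Then y_{South} = 40.5 − 0.25·74 = 22.
Equilibrium price: P = 234 − 96 = 138.

138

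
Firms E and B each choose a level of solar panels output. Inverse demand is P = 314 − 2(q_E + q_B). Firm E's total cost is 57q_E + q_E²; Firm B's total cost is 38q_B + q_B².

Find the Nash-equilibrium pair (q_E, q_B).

30.9375, 35.6875

Firm E's profit: π = q_E(314 − 2(q_E + q_B)) − 57q_E − q_E².
∂π/∂q_E = 257 − 6q_E − 2q_B = 0, so q_E = 257/6 − (1/3)q_B.
By the same steps for B: q_B = 46 − (1/3)q_E.
Plugging q_B into E's best response: q_E = 257/6 − (1/3)(46 − (1/3)q_E) ⇒ (8/9)q_E = 27.5, so q_E = 30.9375.
Then q_B = 46 − (1/3)·30.9375 = 35.6875.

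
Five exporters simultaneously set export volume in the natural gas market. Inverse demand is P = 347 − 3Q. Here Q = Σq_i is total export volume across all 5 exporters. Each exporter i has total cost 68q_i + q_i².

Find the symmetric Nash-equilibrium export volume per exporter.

13.95

A representative exporter's profit is π_i = q_i(347 − 3Q) − 68q_i − q_i², with Q = q_i + Σ_{j≠i} q_j.
First-order condition: 279 − 8q_i − 3Σ_{j≠i} q_j = 0.
Imposing symmetry (q_j = q for all j) turns Σ_{j≠i} q_j into 4q, so 279 = 20q and q = 13.95.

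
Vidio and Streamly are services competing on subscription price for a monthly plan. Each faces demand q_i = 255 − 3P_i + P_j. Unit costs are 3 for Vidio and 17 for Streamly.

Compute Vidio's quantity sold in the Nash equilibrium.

Vidio's profit: π = (P_{Vidio} − 3)(255 − 3P_{Vidio} + P_{Streamly}).
∂π/∂P_{Vidio} = 264 − 6P_{Vidio} + P_{Streamly} = 0 ⇒ P_{Vidio} = 44 + (1/6)P_{Streamly}.
Similarly P_{Streamly} = 51 + (1/6)P_{Vidio}.
Substituting the second reaction function into the first: P_{Vidio} = 44 + (1/6)(51 + (1/6)P_{Vidio}), which gives (35/36)P_{Vidio} = 52.5 ⇒ P_{Vidio} = 54.
Then P_{Streamly} = 51 + (1/6)·54 = 60.
q_{Vidio} = 255 − 3·54 + 60 = 153.

153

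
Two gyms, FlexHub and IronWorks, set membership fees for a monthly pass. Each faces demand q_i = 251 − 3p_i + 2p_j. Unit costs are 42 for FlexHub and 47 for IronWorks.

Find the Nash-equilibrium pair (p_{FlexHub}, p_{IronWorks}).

FlexHub's profit: π = (p_{FlexHub} − 42)(251 − 3p_{FlexHub} + 2p_{IronWorks}).
∂π/∂p_{FlexHub} = 377 − 6p_{FlexHub} + 2p_{IronWorks} = 0 ⇒ p_{FlexHub} = 377/6 + (1/3)p_{IronWorks}.
Similarly p_{IronWorks} = 196/3 + (1/3)p_{FlexHub}.
Solving the two reaction functions simultaneously: (1 − (1/3)(1/3))p_{FlexHub} = 377/6 + (1/3)·(196/3), so (8/9)p_{FlexHub} = 1523/18 and p_{FlexHub} = 95.1875.
Then p_{IronWorks} = 196/3 + (1/3)·95.1875 = 97.0625.

95.1875, 97.0625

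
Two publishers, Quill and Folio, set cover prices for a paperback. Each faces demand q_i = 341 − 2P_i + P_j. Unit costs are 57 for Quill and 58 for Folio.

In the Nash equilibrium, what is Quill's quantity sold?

189.6

Quill's profit: π = (P_{Quill} − 57)(341 − 2P_{Quill} + P_{Folio}).
∂π/∂P_{Quill} = 455 − 4P_{Quill} + P_{Folio} = 0 ⇒ P_{Quill} = 113.75 + 0.25P_{Folio}.
Similarly P_{Folio} = 114.25 + 0.25P_{Quill}.
Substituting the second reaction function into the first: P_{Quill} = 113.75 + 0.25(114.25 + 0.25P_{Quill}), which gives 0.9375P_{Quill} = 142.3125 ⇒ P_{Quill} = 151.8.
Then P_{Folio} = 114.25 + 0.25·151.8 = 152.2.
q_{Quill} = 341 − 2·151.8 + 152.2 = 189.6.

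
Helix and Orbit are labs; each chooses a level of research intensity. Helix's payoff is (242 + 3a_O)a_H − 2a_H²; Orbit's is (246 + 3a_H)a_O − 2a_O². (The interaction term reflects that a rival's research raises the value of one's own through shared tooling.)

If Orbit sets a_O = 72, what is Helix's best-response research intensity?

Expanding Helix's payoff: 242a_H + 3a_Oa_H − 2a_H².
∂π/∂a_H = 242 + 3a_O − 4a_H = 0, so a_H = 60.5 + 0.75a_O.
At a_O = 72: a_H = 60.5 + 0.75·72 = 114.5.

114.5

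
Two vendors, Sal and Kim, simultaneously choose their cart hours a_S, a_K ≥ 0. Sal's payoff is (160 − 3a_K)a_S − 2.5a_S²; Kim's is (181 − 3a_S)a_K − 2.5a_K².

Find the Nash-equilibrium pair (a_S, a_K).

16.0625, 26.5625

Expanding Sal's payoff: 160a_S − 3a_Ka_S − 2.5a_S².
∂π/∂a_S = 160 − 3a_K − 5a_S = 0, so a_S = 32 − 0.6a_K.
Likewise for Kim: a_K = 36.2 − 0.6a_S.
Plugging a_K into Sal's best response: a_S = 32 − 0.6(36.2 − 0.6a_S) ⇒ 0.64a_S = 10.28, so a_S = 16.0625.
Then a_K = 36.2 − 0.6·16.0625 = 26.5625.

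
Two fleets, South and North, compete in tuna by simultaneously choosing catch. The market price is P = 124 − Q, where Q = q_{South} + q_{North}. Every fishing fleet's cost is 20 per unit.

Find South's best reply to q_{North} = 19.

42.5

Fishing fleet South's profit: π = q_{South}(124 − (q_{South} + q_{North})) − 20q_{South}.
∂π/∂q_{South} = 104 − 2q_{South} − q_{North} = 0, so q_{South} = 52 − 0.5q_{North}.
At q_{North} = 19: q_{South} = 52 − 0.5·19 = 42.5.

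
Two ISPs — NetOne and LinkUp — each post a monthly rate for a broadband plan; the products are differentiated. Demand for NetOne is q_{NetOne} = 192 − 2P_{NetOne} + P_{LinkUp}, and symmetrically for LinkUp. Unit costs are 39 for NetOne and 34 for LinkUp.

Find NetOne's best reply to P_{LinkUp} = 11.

70.25

NetOne's profit: π = (P_{NetOne} − 39)(192 − 2P_{NetOne} + P_{LinkUp}).
∂π/∂P_{NetOne} = 270 − 4P_{NetOne} + P_{LinkUp} = 0 ⇒ P_{NetOne} = 67.5 + 0.25P_{LinkUp}.
At P_{LinkUp} = 11: P_{NetOne} = 67.5 + 0.25·11 = 70.25.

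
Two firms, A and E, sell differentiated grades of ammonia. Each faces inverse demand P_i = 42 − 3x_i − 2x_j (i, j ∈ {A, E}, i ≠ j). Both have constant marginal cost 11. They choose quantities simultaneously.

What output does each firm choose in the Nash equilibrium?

Firm A's profit: π = x_A(42 − 3x_A − 2x_E) − 11x_A.
∂π/∂x_A = 31 − 6x_A − 2x_E = 0 ⇒ x_A = 31/6 − (1/3)x_E.
The game is symmetric, so in equilibrium x_E = x_A: the reaction function gives (4/3)x_A = 31/6, hence x_A = 3.875.

3.875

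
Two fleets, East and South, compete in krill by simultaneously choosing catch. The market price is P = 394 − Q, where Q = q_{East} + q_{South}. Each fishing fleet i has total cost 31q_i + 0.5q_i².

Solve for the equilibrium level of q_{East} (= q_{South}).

90.75

Fishing fleet East's profit: π = q_{East}(394 − (q_{East} + q_{South})) − 31q_{East} − 0.5q_{East}².
∂π/∂q_{East} = 363 − 3q_{East} − q_{South} = 0, so q_{East} = 121 − (1/3)q_{South}.
By symmetry q_{South} = q_{East}; substituting into the reaction function, (4/3)q_{East} = 121 and q_{East} = 90.75.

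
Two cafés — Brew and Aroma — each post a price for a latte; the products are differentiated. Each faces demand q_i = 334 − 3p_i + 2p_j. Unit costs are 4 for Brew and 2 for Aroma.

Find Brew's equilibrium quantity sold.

246.375

Brew's profit: π = (p_{Brew} − 4)(334 − 3p_{Brew} + 2p_{Aroma}).
∂π/∂p_{Brew} = 346 − 6p_{Brew} + 2p_{Aroma} = 0 ⇒ p_{Brew} = 173/3 + (1/3)p_{Aroma}.
Similarly p_{Aroma} = 170/3 + (1/3)p_{Brew}.
Substituting the second reaction function into the first: p_{Brew} = 173/3 + (1/3)(170/3 + (1/3)p_{Brew}), which gives (8/9)p_{Brew} = 689/9 ⇒ p_{Brew} = 86.125.
Then p_{Aroma} = 170/3 + (1/3)·86.125 = 85.375.
q_{Brew} = 334 − 3·86.125 + 2·85.375 = 246.375.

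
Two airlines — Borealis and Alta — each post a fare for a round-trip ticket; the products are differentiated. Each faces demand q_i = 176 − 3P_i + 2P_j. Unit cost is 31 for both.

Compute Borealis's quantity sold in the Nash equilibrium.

108.75

Borealis's profit: π = (P_{Borealis} − 31)(176 − 3P_{Borealis} + 2P_{Alta}).
∂π/∂P_{Borealis} = 269 − 6P_{Borealis} + 2P_{Alta} = 0 ⇒ P_{Borealis} = 269/6 + (1/3)P_{Alta}.
The game is symmetric, so in equilibrium P_{Alta} = P_{Borealis}: the reaction function gives (2/3)P_{Borealis} = 269/6, hence P_{Borealis} = 67.25.
q_{Borealis} = 176 − 3·67.25 + 2·67.25 = 108.75.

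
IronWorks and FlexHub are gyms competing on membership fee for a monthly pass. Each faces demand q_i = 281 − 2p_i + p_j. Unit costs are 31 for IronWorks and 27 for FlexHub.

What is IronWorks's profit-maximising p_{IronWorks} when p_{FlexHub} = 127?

IronWorks's profit: π = (p_{IronWorks} − 31)(281 − 2p_{IronWorks} + p_{FlexHub}).
∂π/∂p_{IronWorks} = 343 − 4p_{IronWorks} + p_{FlexHub} = 0 ⇒ p_{IronWorks} = 85.75 + 0.25p_{FlexHub}.
At p_{FlexHub} = 127: p_{IronWorks} = 85.75 + 0.25·127 = 117.5.

117.5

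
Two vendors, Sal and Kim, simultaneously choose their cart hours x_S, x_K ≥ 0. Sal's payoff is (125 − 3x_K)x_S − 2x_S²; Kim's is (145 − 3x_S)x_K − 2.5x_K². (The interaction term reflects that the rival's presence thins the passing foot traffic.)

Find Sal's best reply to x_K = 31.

Expanding Sal's payoff: 125x_S − 3x_Kx_S − 2x_S².
∂π/∂x_S = 125 − 3x_K − 4x_S = 0, so x_S = 31.25 − 0.75x_K.
At x_K = 31: x_S = 31.25 − 0.75·31 = 8.

8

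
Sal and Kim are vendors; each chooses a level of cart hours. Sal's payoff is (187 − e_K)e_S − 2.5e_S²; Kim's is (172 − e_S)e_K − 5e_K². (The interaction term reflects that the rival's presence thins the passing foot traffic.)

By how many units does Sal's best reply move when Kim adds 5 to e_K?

Expanding Sal's payoff: 187e_S − e_Ke_S − 2.5e_S².
∂π/∂e_S = 187 − e_K − 5e_S = 0, so e_S = 37.4 − 0.2e_K.
The reaction-function slope is −0.2, so a 5-unit rise in e_K moves e_S by −0.2 × 5 = −1. Sal's best response falls — the actions are strategic substitutes.

-1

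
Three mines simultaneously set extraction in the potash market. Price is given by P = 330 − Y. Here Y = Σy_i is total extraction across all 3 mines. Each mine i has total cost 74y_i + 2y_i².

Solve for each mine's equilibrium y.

32

A representative mine's profit is π_i = y_i(330 − Y) − 74y_i − 2y_i², with Y = y_i + Σ_{j≠i} y_j.
First-order condition: 256 − 6y_i − Σ_{j≠i} y_j = 0.
Imposing symmetry (y_j = y for all j) turns Σ_{j≠i} y_j into 2y, so 256 = 8y and y = 32.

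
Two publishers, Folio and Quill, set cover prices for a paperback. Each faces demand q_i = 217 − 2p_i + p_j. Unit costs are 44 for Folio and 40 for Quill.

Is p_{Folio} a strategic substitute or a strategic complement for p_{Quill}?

Folio's profit: π = (p_{Folio} − 44)(217 − 2p_{Folio} + p_{Quill}).
∂π/∂p_{Folio} = 305 − 4p_{Folio} + p_{Quill} = 0 ⇒ p_{Folio} = 76.25 + 0.25p_{Quill}.
The best-response slope dp_{Folio}/dp_{Quill} = 0.25 > 0: the reaction function is upward-sloping, so the choices are strategic complements.

strategic complements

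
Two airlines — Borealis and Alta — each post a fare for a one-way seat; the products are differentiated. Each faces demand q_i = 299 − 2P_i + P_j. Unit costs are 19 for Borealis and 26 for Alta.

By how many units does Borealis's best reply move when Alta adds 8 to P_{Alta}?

Borealis's profit: π = (P_{Borealis} − 19)(299 − 2P_{Borealis} + P_{Alta}).
∂π/∂P_{Borealis} = 337 − 4P_{Borealis} + P_{Alta} = 0 ⇒ P_{Borealis} = 84.25 + 0.25P_{Alta}.
The reaction-function slope is 0.25, so an 8-unit rise in P_{Alta} moves P_{Borealis} by 0.25 × 8 = 2. Borealis's best response rises — the actions are strategic complements.

2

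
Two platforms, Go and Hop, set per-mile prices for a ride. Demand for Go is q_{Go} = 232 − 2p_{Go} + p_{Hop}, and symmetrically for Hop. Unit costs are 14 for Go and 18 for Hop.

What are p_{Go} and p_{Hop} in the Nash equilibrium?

Go's profit: π = (p_{Go} − 14)(232 − 2p_{Go} + p_{Hop}).
∂π/∂p_{Go} = 260 − 4p_{Go} + p_{Hop} = 0 ⇒ p_{Go} = 65 + 0.25p_{Hop}.
Similarly p_{Hop} = 67 + 0.25p_{Go}.
Plugging p_{Hop} into Go's best response: p_{Go} = 65 + 0.25(67 + 0.25p_{Go}) ⇒ 0.9375p_{Go} = 81.75, so p_{Go} = 87.2.
Then p_{Hop} = 67 + 0.25·87.2 = 88.8.

87.2, 88.8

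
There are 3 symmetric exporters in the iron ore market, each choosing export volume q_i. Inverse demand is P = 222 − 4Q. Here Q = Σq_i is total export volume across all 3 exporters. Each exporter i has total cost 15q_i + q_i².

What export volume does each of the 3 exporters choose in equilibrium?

A representative exporter's profit is π_i = q_i(222 − 4Q) − 15q_i − q_i², with Q = q_i + Σ_{j≠i} q_j.
First-order condition: 207 − 10q_i − 4Σ_{j≠i} q_j = 0.
With identical exporters, set every q_j = q: then 207 − 10q − 8q = 0, i.e. q = 207/18 = 11.5.

11.5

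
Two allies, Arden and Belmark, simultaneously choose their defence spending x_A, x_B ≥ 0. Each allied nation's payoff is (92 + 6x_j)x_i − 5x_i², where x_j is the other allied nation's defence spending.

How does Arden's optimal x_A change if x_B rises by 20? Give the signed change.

Arden's payoff is (92 + 6x_B)x_A − 5x_A².
∂π/∂x_A = 92 + 6x_B − 10x_A = 0, so x_A = 9.2 + 0.6x_B.
The reaction-function slope is 0.6, so a 20-unit rise in x_B moves x_A by 0.6 × 20 = 12. Arden's best response rises — the actions are strategic complements.

12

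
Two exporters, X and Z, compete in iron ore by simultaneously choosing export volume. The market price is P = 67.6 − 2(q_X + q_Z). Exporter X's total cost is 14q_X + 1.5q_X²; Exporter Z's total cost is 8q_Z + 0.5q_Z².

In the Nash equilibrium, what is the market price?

Exporter X's profit: π = q_X(67.6 − 2(q_X + q_Z)) − 14q_X − 1.5q_X².
∂π/∂q_X = 53.6 − 7q_X − 2q_Z = 0, so q_X = 268/35 − (2/7)q_Z.
For Z: ∂π/∂q_Z = 59.6 − 5q_Z − 2q_X = 0 ⇒ q_Z = 11.92 − 0.4q_X.
Substituting the second reaction function into the first: q_X = 268/35 − (2/7)(11.92 − 0.4q_X), which gives (31/35)q_X = 744/175 ⇒ q_X = 4.8.
Then q_Z = 11.92 − 0.4·4.8 = 10.
Equilibrium price: P = 67.6 − 2·14.8 = 38.

38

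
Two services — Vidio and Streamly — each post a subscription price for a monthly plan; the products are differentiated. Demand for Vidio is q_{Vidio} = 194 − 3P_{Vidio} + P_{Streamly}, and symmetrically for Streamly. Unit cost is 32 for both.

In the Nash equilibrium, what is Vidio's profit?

Vidio's profit: π = (P_{Vidio} − 32)(194 − 3P_{Vidio} + P_{Streamly}).
∂π/∂P_{Vidio} = 290 − 6P_{Vidio} + P_{Streamly} = 0 ⇒ P_{Vidio} = 145/3 + (1/6)P_{Streamly}.
By symmetry P_{Streamly} = P_{Vidio}; substituting into the reaction function, (5/6)P_{Vidio} = 145/3 and P_{Vidio} = 58.
q_{Vidio} = 194 − 3·58 + 58 = 78.
Profit = (58 − 32)·78 = 2028.

2028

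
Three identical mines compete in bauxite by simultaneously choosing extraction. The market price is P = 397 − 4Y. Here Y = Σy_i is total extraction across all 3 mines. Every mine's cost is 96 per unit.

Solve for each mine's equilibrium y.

A representative mine's profit is π_i = y_i(397 − 4Y) − 96y_i, with Y = y_i + Σ_{j≠i} y_j.
First-order condition: 301 − 8y_i − 4Σ_{j≠i} y_j = 0.
With identical mines, set every y_j = y: then 301 − 8y − 8y = 0, i.e. y = 301/16 = 18.8125.

18.8125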